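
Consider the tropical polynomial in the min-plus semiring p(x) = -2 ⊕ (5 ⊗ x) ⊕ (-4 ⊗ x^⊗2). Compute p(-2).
p(-2) = -8

A tropical monomial a ⊗ x^⊗i evaluates to a + i · x. Evaluating each term at x = -2:
  Term 0 contributes -2 + 0 · -2 = -2
  Term 1 contributes 5 + 1 · -2 = 3
  Term 2 contributes -4 + 2 · -2 = -8
p(-2) = ⊕ of these = min[-2, 3, -8] = -8.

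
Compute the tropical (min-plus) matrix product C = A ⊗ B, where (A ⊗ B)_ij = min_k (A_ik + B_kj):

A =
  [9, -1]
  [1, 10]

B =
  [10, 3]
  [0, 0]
A ⊗ B =
  [-1, -1]
  [10, 4]

Apply the min-plus product entry-by-entry:
  C[0][0] = min over k of (A[0][0] + B[0][0] = 9 + 10 = 19, A[0][1] + B[1][0] = -1 + 0 = -1) = -1 (attained at k = 1)
  C[0][1] = min over k of (A[0][0] + B[0][1] = 9 + 3 = 12, A[0][1] + B[1][1] = -1 + 0 = -1) = -1 (attained at k = 1)
  C[1][0] = min over k of (A[1][0] + B[0][0] = 1 + 10 = 11, A[1][1] + B[1][0] = 10 + 0 = 10) = 10 (attained at k = 1)
  C[1][1] = min over k of (A[1][0] + B[0][1] = 1 + 3 = 4, A[1][1] + B[1][1] = 10 + 0 = 10) = 4 (attained at k = 0)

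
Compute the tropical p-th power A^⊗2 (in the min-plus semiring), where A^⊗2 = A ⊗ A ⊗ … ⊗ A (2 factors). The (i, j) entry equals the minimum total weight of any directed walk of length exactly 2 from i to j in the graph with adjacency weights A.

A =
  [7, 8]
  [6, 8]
A^⊗2 =
  [14, 15]
  [13, 14]

Each entry (A^⊗2)_ij equals the minimum over all length-2 walks i = v_0 → v_1 → … → v_2 = j of Σ_t A[v_t][v_{t+1}]. For example, for (i, j) = (0, 1) we minimise over 2 possible intermediate vertex sequences; the minimum is 15, attained along the walk 0 → 0 → 1.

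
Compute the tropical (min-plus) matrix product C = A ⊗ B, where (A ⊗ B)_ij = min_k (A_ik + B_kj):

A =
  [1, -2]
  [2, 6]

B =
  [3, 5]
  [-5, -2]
A ⊗ B =
  [-7, -4]
  [1, 4]

Apply the min-plus product entry-by-entry:
  C[0][0] = min over k of (A[0][0] + B[0][0] = 1 + 3 = 4, A[0][1] + B[1][0] = -2 + -5 = -7) = -7 (attained at k = 1)
  C[0][1] = min over k of (A[0][0] + B[0][1] = 1 + 5 = 6, A[0][1] + B[1][1] = -2 + -2 = -4) = -4 (attained at k = 1)
  C[1][0] = min over k of (A[1][0] + B[0][0] = 2 + 3 = 5, A[1][1] + B[1][0] = 6 + -5 = 1) = 1 (attained at k = 1)
  C[1][1] = min over k of (A[1][0] + B[0][1] = 2 + 5 = 7, A[1][1] + B[1][1] = 6 + -2 = 4) = 4 (attained at k = 1)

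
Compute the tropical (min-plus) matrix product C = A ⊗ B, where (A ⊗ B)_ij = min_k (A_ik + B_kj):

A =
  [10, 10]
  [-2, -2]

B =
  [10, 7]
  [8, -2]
A ⊗ B =
  [18, 8]
  [6, -4]

Apply the min-plus product entry-by-entry:
  C[0][0] = min over k of (A[0][0] + B[0][0] = 10 + 10 = 20, A[0][1] + B[1][0] = 10 + 8 = 18) = 18 (attained at k = 1)
  C[0][1] = min over k of (A[0][0] + B[0][1] = 10 + 7 = 17, A[0][1] + B[1][1] = 10 + -2 = 8) = 8 (attained at k = 1)
  C[1][0] = min over k of (A[1][0] + B[0][0] = -2 + 10 = 8, A[1][1] + B[1][0] = -2 + 8 = 6) = 6 (attained at k = 1)
  C[1][1] = min over k of (A[1][0] + B[0][1] = -2 + 7 = 5, A[1][1] + B[1][1] = -2 + -2 = -4) = -4 (attained at k = 1)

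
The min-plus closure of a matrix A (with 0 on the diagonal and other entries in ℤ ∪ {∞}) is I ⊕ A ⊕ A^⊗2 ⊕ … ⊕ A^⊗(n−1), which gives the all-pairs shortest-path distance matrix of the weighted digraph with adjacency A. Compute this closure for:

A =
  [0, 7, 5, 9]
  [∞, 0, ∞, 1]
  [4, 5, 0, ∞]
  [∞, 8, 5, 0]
Closure =
  [0, 7, 5, 8]
  [10, 0, 6, 1]
  [4, 5, 0, 6]
  [9, 8, 5, 0]

This is the Floyd-Warshall all-pairs shortest-path computation. For each intermediate vertex k = 0, 1, …, 3, update dist[i][j] ← min(dist[i][j], dist[i][k] + dist[k][j]). The final matrix gives, for each (i, j), the minimum total weight of any directed path from i to j (possibly empty when i = j).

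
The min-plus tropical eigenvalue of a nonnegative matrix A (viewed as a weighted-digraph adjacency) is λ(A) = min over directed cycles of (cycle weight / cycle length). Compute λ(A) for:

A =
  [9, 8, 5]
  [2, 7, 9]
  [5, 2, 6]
λ(A) = 3

Enumerate directed cycles and compute their means (weight / length). Sample:
  cycle 0 → 0: weight = 9, length = 1, mean = 9/1 ≈ 9.000
  cycle 1 → 1: weight = 7, length = 1, mean = 7/1 ≈ 7.000
  cycle 2 → 2: weight = 6, length = 1, mean = 6/1 ≈ 6.000
  cycle 0 → 1 → 0: weight = 10, length = 2, mean = 10/2 ≈ 5.000
  cycle 0 → 2 → 0: weight = 10, length = 2, mean = 10/2 ≈ 5.000
  cycle 1 → 0 → 1: weight = 10, length = 2, mean = 10/2 ≈ 5.000
Minimum mean = 3.000, attained e.g. along the cycle 0 → 2 → 1 → 0 with weight 9 and length 3. So λ(A) = 9/3 = 3.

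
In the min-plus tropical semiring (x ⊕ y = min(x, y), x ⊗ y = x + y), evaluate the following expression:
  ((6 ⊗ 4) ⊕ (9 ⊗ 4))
((6 ⊗ 4) ⊕ (9 ⊗ 4)) = 10

Expand innermost to outermost. Recall ⊕ takes the minimum of its arguments and ⊗ takes their sum. Working out the expression ((6 ⊗ 4) ⊕ (9 ⊗ 4)) gives 10.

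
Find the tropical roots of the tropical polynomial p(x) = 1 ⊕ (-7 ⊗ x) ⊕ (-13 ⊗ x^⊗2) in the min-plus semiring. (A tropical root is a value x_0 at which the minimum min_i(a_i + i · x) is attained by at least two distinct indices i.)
Roots: {6, 8}

Each tropical root is a break point of the lower envelope of the lines y = a_i + i · x (there are 3 lines, with slopes 0, 1, ..., 2). Only the lines that attain the minimum somewhere contribute to roots; other lines are dominated. Here the surviving (envelope) indices are i = 2, i = 1, i = 0.
Intersections between consecutive envelope lines give the roots: for adjacent envelope indices i < j the intersection is x = (a_i − a_j) / (j − i). Reading off the sorted break points: {6, 8}.
Verification: at each break x_0, at least two indices attain the minimum of min_i(a_i + i · x_0).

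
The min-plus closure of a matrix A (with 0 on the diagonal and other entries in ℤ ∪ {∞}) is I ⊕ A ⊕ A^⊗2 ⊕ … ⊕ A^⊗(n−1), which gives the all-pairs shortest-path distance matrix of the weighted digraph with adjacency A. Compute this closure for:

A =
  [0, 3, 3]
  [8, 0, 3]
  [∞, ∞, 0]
Closure =
  [0, 3, 3]
  [8, 0, 3]
  [∞, ∞, 0]

This is the Floyd-Warshall all-pairs shortest-path computation. For each intermediate vertex k = 0, 1, …, 2, update dist[i][j] ← min(dist[i][j], dist[i][k] + dist[k][j]). The final matrix gives, for each (i, j), the minimum total weight of any directed path from i to j (possibly empty when i = j).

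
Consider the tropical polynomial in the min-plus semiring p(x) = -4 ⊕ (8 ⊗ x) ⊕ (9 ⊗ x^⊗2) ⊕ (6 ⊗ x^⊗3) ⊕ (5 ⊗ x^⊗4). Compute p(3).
p(3) = -4

A tropical monomial a ⊗ x^⊗i evaluates to a + i · x. Evaluating each term at x = 3:
  Term 0 contributes -4 + 0 · 3 = -4
  Term 1 contributes 8 + 1 · 3 = 11
  Term 2 contributes 9 + 2 · 3 = 15
  Term 3 contributes 6 + 3 · 3 = 15
  Term 4 contributes 5 + 4 · 3 = 17
p(3) = ⊕ of these = min[-4, 11, 15, 15, 17] = -4.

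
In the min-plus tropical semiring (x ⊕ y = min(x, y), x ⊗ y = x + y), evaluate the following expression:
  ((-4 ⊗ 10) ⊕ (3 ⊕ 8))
((-4 ⊗ 10) ⊕ (3 ⊕ 8)) = 3

Expand innermost to outermost. Recall ⊕ takes the minimum of its arguments and ⊗ takes their sum. Working out the expression ((-4 ⊗ 10) ⊕ (3 ⊕ 8)) gives 3.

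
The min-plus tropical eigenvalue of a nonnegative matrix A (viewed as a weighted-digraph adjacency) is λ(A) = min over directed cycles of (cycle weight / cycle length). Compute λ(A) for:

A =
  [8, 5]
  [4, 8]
λ(A) = 9/2

Enumerate directed cycles and compute their means (weight / length). Sample:
  cycle 0 → 0: weight = 8, length = 1, mean = 8/1 ≈ 8.000
  cycle 1 → 1: weight = 8, length = 1, mean = 8/1 ≈ 8.000
  cycle 0 → 1 → 0: weight = 9, length = 2, mean = 9/2 ≈ 4.500
  cycle 1 → 0 → 1: weight = 9, length = 2, mean = 9/2 ≈ 4.500
Minimum mean = 4.500, attained e.g. along the cycle 0 → 1 → 0 with weight 9 and length 2. So λ(A) = 9/2 = 9/2.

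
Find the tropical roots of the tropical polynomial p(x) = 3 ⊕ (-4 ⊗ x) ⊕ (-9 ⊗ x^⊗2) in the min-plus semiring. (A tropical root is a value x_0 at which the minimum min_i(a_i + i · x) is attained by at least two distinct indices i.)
Roots: {5, 7}

Each tropical root is a break point of the lower envelope of the lines y = a_i + i · x (there are 3 lines, with slopes 0, 1, ..., 2). Only the lines that attain the minimum somewhere contribute to roots; other lines are dominated. Here the surviving (envelope) indices are i = 2, i = 1, i = 0.
Intersections between consecutive envelope lines give the roots: for adjacent envelope indices i < j the intersection is x = (a_i − a_j) / (j − i). Reading off the sorted break points: {5, 7}.
Verification: at each break x_0, at least two indices attain the minimum of min_i(a_i + i · x_0).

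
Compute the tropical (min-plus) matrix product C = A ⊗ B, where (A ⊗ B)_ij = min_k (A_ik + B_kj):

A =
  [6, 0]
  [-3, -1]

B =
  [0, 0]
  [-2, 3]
A ⊗ B =
  [-2, 3]
  [-3, -3]

Apply the min-plus product entry-by-entry:
  C[0][0] = min over k of (A[0][0] + B[0][0] = 6 + 0 = 6, A[0][1] + B[1][0] = 0 + -2 = -2) = -2 (attained at k = 1)
  C[0][1] = min over k of (A[0][0] + B[0][1] = 6 + 0 = 6, A[0][1] + B[1][1] = 0 + 3 = 3) = 3 (attained at k = 1)
  C[1][0] = min over k of (A[1][0] + B[0][0] = -3 + 0 = -3, A[1][1] + B[1][0] = -1 + -2 = -3) = -3 (attained at k = 0)
  C[1][1] = min over k of (A[1][0] + B[0][1] = -3 + 0 = -3, A[1][1] + B[1][1] = -1 + 3 = 2) = -3 (attained at k = 0)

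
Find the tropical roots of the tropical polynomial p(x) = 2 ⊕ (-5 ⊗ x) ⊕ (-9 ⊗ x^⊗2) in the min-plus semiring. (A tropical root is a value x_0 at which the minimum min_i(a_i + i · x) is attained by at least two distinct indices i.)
Roots: {4, 7}

Each tropical root is a break point of the lower envelope of the lines y = a_i + i · x (there are 3 lines, with slopes 0, 1, ..., 2). Only the lines that attain the minimum somewhere contribute to roots; other lines are dominated. Here the surviving (envelope) indices are i = 2, i = 1, i = 0.
Intersections between consecutive envelope lines give the roots: for adjacent envelope indices i < j the intersection is x = (a_i − a_j) / (j − i). Reading off the sorted break points: {4, 7}.
Verification: at each break x_0, at least two indices attain the minimum of min_i(a_i + i · x_0).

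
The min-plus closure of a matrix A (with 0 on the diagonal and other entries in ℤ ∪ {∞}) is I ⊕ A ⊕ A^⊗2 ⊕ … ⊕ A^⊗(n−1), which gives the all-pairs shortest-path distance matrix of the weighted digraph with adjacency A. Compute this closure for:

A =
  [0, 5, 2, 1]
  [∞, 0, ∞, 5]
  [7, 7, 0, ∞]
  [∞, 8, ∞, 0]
Closure =
  [0, 5, 2, 1]
  [∞, 0, ∞, 5]
  [7, 7, 0, 8]
  [∞, 8, ∞, 0]

This is the Floyd-Warshall all-pairs shortest-path computation. For each intermediate vertex k = 0, 1, …, 3, update dist[i][j] ← min(dist[i][j], dist[i][k] + dist[k][j]). The final matrix gives, for each (i, j), the minimum total weight of any directed path from i to j (possibly empty when i = j).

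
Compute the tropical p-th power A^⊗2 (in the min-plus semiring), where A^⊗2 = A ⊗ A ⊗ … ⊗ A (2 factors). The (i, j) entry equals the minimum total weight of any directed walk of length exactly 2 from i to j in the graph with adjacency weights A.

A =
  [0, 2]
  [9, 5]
A^⊗2 =
  [0, 2]
  [9, 10]

Each entry (A^⊗2)_ij equals the minimum over all length-2 walks i = v_0 → v_1 → … → v_2 = j of Σ_t A[v_t][v_{t+1}]. For example, for (i, j) = (0, 1) we minimise over 2 possible intermediate vertex sequences; the minimum is 2, attained along the walk 0 → 0 → 1.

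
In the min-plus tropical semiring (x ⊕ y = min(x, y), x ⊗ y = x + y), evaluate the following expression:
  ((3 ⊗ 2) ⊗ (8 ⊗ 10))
((3 ⊗ 2) ⊗ (8 ⊗ 10)) = 23

Expand innermost to outermost. Recall ⊕ takes the minimum of its arguments and ⊗ takes their sum. Working out the expression ((3 ⊗ 2) ⊗ (8 ⊗ 10)) gives 23.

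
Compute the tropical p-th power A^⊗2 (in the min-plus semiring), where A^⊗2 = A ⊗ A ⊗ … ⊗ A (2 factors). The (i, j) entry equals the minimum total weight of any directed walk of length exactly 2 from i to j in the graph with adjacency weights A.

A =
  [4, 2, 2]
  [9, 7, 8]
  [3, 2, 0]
A^⊗2 =
  [5, 4, 2]
  [11, 10, 8]
  [3, 2, 0]

Each entry (A^⊗2)_ij equals the minimum over all length-2 walks i = v_0 → v_1 → … → v_2 = j of Σ_t A[v_t][v_{t+1}]. For example, for (i, j) = (0, 2) we minimise over 3 possible intermediate vertex sequences; the minimum is 2, attained along the walk 0 → 2 → 2.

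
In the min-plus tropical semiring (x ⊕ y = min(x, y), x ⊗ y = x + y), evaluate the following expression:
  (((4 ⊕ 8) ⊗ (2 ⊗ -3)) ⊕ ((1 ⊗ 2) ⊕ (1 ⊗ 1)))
(((4 ⊕ 8) ⊗ (2 ⊗ -3)) ⊕ ((1 ⊗ 2) ⊕ (1 ⊗ 1))) = 2

Expand innermost to outermost. Recall ⊕ takes the minimum of its arguments and ⊗ takes their sum. Working out the expression (((4 ⊕ 8) ⊗ (2 ⊗ -3)) ⊕ ((1 ⊗ 2) ⊕ (1 ⊗ 1))) gives 2.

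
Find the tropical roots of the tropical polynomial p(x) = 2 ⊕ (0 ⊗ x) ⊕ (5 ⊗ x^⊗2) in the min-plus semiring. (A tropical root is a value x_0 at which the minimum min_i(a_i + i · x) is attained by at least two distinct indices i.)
Roots: {-5, 2}

Each tropical root is a break point of the lower envelope of the lines y = a_i + i · x (there are 3 lines, with slopes 0, 1, ..., 2). Only the lines that attain the minimum somewhere contribute to roots; other lines are dominated. Here the surviving (envelope) indices are i = 2, i = 1, i = 0.
Intersections between consecutive envelope lines give the roots: for adjacent envelope indices i < j the intersection is x = (a_i − a_j) / (j − i). Reading off the sorted break points: {-5, 2}.
Verification: at each break x_0, at least two indices attain the minimum of min_i(a_i + i · x_0).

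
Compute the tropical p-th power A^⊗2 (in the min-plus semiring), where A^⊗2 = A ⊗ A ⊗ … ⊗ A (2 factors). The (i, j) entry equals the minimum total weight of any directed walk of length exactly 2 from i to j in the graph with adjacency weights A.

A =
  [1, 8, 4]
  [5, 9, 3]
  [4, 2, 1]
A^⊗2 =
  [2, 6, 5]
  [6, 5, 4]
  [5, 3, 2]

Each entry (A^⊗2)_ij equals the minimum over all length-2 walks i = v_0 → v_1 → … → v_2 = j of Σ_t A[v_t][v_{t+1}]. For example, for (i, j) = (0, 2) we minimise over 3 possible intermediate vertex sequences; the minimum is 5, attained along the walk 0 → 0 → 2.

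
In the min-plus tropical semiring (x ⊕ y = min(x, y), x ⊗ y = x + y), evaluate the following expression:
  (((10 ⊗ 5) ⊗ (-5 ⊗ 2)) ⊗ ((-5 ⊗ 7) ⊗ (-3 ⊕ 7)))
(((10 ⊗ 5) ⊗ (-5 ⊗ 2)) ⊗ ((-5 ⊗ 7) ⊗ (-3 ⊕ 7))) = 11

Expand innermost to outermost. Recall ⊕ takes the minimum of its arguments and ⊗ takes their sum. Working out the expression (((10 ⊗ 5) ⊗ (-5 ⊗ 2)) ⊗ ((-5 ⊗ 7) ⊗ (-3 ⊕ 7))) gives 11.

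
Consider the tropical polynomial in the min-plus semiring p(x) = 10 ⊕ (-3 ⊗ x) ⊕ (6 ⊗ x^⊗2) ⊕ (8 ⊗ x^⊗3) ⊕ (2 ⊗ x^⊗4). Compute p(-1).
p(-1) = -4

A tropical monomial a ⊗ x^⊗i evaluates to a + i · x. Evaluating each term at x = -1:
  Term 0 contributes 10 + 0 · -1 = 10
  Term 1 contributes -3 + 1 · -1 = -4
  Term 2 contributes 6 + 2 · -1 = 4
  Term 3 contributes 8 + 3 · -1 = 5
  Term 4 contributes 2 + 4 · -1 = -2
p(-1) = ⊕ of these = min[10, -4, 4, 5, -2] = -4.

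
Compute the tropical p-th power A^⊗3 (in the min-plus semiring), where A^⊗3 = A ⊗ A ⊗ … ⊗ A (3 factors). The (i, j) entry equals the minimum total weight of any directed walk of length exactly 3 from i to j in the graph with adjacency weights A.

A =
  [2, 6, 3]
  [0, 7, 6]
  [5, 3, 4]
A^⊗3 =
  [6, 8, 7]
  [4, 6, 5]
  [5, 9, 6]

Each entry (A^⊗3)_ij equals the minimum over all length-3 walks i = v_0 → v_1 → … → v_3 = j of Σ_t A[v_t][v_{t+1}]. For example, for (i, j) = (0, 2) we minimise over 9 possible intermediate vertex sequences; the minimum is 7, attained along the walk 0 → 0 → 0 → 2.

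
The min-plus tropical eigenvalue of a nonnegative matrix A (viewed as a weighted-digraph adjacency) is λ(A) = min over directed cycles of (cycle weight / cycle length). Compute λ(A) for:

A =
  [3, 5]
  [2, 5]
λ(A) = 3

Enumerate directed cycles and compute their means (weight / length). Sample:
  cycle 0 → 0: weight = 3, length = 1, mean = 3/1 ≈ 3.000
  cycle 1 → 1: weight = 5, length = 1, mean = 5/1 ≈ 5.000
  cycle 0 → 1 → 0: weight = 7, length = 2, mean = 7/2 ≈ 3.500
  cycle 1 → 0 → 1: weight = 7, length = 2, mean = 7/2 ≈ 3.500
Minimum mean = 3.000, attained e.g. along the cycle 0 → 0 with weight 3 and length 1. So λ(A) = 3/1 = 3.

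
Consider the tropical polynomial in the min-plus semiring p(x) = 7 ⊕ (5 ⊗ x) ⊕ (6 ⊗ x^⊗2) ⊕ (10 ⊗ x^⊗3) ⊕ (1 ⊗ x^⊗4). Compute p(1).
p(1) = 5

A tropical monomial a ⊗ x^⊗i evaluates to a + i · x. Evaluating each term at x = 1:
  Term 0 contributes 7 + 0 · 1 = 7
  Term 1 contributes 5 + 1 · 1 = 6
  Term 2 contributes 6 + 2 · 1 = 8
  Term 3 contributes 10 + 3 · 1 = 13
  Term 4 contributes 1 + 4 · 1 = 5
p(1) = ⊕ of these = min[7, 6, 8, 13, 5] = 5.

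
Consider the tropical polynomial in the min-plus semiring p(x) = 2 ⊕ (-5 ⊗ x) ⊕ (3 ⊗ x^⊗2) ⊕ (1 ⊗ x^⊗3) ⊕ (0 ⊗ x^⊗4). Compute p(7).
p(7) = 2

A tropical monomial a ⊗ x^⊗i evaluates to a + i · x. Evaluating each term at x = 7:
  Term 0 contributes 2 + 0 · 7 = 2
  Term 1 contributes -5 + 1 · 7 = 2
  Term 2 contributes 3 + 2 · 7 = 17
  Term 3 contributes 1 + 3 · 7 = 22
  Term 4 contributes 0 + 4 · 7 = 28
p(7) = ⊕ of these = min[2, 2, 17, 22, 28] = 2.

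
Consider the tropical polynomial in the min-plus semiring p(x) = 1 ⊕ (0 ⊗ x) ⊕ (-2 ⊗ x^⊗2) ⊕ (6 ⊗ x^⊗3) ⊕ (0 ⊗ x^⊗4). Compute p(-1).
p(-1) = -4

A tropical monomial a ⊗ x^⊗i evaluates to a + i · x. Evaluating each term at x = -1:
  Term 0 contributes 1 + 0 · -1 = 1
  Term 1 contributes 0 + 1 · -1 = -1
  Term 2 contributes -2 + 2 · -1 = -4
  Term 3 contributes 6 + 3 · -1 = 3
  Term 4 contributes 0 + 4 · -1 = -4
p(-1) = ⊕ of these = min[1, -1, -4, 3, -4] = -4.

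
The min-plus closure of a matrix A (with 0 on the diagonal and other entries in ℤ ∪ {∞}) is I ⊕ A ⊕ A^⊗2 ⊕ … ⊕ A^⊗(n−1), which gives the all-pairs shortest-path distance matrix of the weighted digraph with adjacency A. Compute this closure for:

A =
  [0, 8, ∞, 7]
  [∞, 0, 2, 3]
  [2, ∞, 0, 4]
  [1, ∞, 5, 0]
Closure =
  [0, 8, 10, 7]
  [4, 0, 2, 3]
  [2, 10, 0, 4]
  [1, 9, 5, 0]

This is the Floyd-Warshall all-pairs shortest-path computation. For each intermediate vertex k = 0, 1, …, 3, update dist[i][j] ← min(dist[i][j], dist[i][k] + dist[k][j]). The final matrix gives, for each (i, j), the minimum total weight of any directed path from i to j (possibly empty when i = j).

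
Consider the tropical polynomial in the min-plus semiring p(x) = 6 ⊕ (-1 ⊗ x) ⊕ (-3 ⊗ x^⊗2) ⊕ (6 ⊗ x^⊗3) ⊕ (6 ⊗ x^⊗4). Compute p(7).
p(7) = 6

A tropical monomial a ⊗ x^⊗i evaluates to a + i · x. Evaluating each term at x = 7:
  Term 0 contributes 6 + 0 · 7 = 6
  Term 1 contributes -1 + 1 · 7 = 6
  Term 2 contributes -3 + 2 · 7 = 11
  Term 3 contributes 6 + 3 · 7 = 27
  Term 4 contributes 6 + 4 · 7 = 34
p(7) = ⊕ of these = min[6, 6, 11, 27, 34] = 6.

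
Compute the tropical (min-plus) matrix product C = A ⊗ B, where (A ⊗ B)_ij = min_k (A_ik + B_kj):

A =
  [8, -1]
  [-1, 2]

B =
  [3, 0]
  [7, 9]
A ⊗ B =
  [6, 8]
  [2, -1]

Apply the min-plus product entry-by-entry:
  C[0][0] = min over k of (A[0][0] + B[0][0] = 8 + 3 = 11, A[0][1] + B[1][0] = -1 + 7 = 6) = 6 (attained at k = 1)
  C[0][1] = min over k of (A[0][0] + B[0][1] = 8 + 0 = 8, A[0][1] + B[1][1] = -1 + 9 = 8) = 8 (attained at k = 0)
  C[1][0] = min over k of (A[1][0] + B[0][0] = -1 + 3 = 2, A[1][1] + B[1][0] = 2 + 7 = 9) = 2 (attained at k = 0)
  C[1][1] = min over k of (A[1][0] + B[0][1] = -1 + 0 = -1, A[1][1] + B[1][1] = 2 + 9 = 11) = -1 (attained at k = 0)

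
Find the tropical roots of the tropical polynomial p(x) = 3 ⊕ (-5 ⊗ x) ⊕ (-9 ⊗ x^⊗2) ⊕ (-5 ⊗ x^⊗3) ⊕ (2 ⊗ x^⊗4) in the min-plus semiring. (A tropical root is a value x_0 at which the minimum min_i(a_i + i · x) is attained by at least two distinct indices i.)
Roots: {-7, -4, 4, 8}

Each tropical root is a break point of the lower envelope of the lines y = a_i + i · x (there are 5 lines, with slopes 0, 1, ..., 4). Only the lines that attain the minimum somewhere contribute to roots; other lines are dominated. Here the surviving (envelope) indices are i = 4, i = 3, i = 2, i = 1, i = 0.
Intersections between consecutive envelope lines give the roots: for adjacent envelope indices i < j the intersection is x = (a_i − a_j) / (j − i). Reading off the sorted break points: {-7, -4, 4, 8}.
Verification: at each break x_0, at least two indices attain the minimum of min_i(a_i + i · x_0).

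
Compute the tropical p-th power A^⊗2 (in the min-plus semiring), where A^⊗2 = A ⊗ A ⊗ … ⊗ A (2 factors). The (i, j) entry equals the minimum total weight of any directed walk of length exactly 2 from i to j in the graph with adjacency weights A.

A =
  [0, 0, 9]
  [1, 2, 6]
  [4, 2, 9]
A^⊗2 =
  [0, 0, 6]
  [1, 1, 8]
  [3, 4, 8]

Each entry (A^⊗2)_ij equals the minimum over all length-2 walks i = v_0 → v_1 → … → v_2 = j of Σ_t A[v_t][v_{t+1}]. For example, for (i, j) = (0, 2) we minimise over 3 possible intermediate vertex sequences; the minimum is 6, attained along the walk 0 → 1 → 2.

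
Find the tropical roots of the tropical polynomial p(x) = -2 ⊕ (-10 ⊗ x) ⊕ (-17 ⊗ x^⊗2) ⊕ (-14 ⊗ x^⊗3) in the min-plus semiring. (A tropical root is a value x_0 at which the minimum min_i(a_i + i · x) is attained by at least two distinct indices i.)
Roots: {-3, 7, 8}

Each tropical root is a break point of the lower envelope of the lines y = a_i + i · x (there are 4 lines, with slopes 0, 1, ..., 3). Only the lines that attain the minimum somewhere contribute to roots; other lines are dominated. Here the surviving (envelope) indices are i = 3, i = 2, i = 1, i = 0.
Intersections between consecutive envelope lines give the roots: for adjacent envelope indices i < j the intersection is x = (a_i − a_j) / (j − i). Reading off the sorted break points: {-3, 7, 8}.
Verification: at each break x_0, at least two indices attain the minimum of min_i(a_i + i · x_0).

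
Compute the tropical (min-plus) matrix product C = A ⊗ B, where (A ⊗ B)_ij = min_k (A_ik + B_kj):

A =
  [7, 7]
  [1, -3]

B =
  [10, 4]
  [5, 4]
A ⊗ B =
  [12, 11]
  [2, 1]

Apply the min-plus product entry-by-entry:
  C[0][0] = min over k of (A[0][0] + B[0][0] = 7 + 10 = 17, A[0][1] + B[1][0] = 7 + 5 = 12) = 12 (attained at k = 1)
  C[0][1] = min over k of (A[0][0] + B[0][1] = 7 + 4 = 11, A[0][1] + B[1][1] = 7 + 4 = 11) = 11 (attained at k = 0)
  C[1][0] = min over k of (A[1][0] + B[0][0] = 1 + 10 = 11, A[1][1] + B[1][0] = -3 + 5 = 2) = 2 (attained at k = 1)
  C[1][1] = min over k of (A[1][0] + B[0][1] = 1 + 4 = 5, A[1][1] + B[1][1] = -3 + 4 = 1) = 1 (attained at k = 1)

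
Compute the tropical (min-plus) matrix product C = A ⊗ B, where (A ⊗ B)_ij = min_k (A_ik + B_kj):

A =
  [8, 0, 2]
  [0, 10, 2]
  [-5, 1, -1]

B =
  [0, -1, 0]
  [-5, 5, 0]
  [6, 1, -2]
A ⊗ B =
  [-5, 3, 0]
  [0, -1, 0]
  [-5, -6, -5]

Apply the min-plus product entry-by-entry:
  C[0][0] = min over k of (A[0][0] + B[0][0] = 8 + 0 = 8, A[0][1] + B[1][0] = 0 + -5 = -5, A[0][2] + B[2][0] = 2 + 6 = 8) = -5 (attained at k = 1)
  C[0][1] = min over k of (A[0][0] + B[0][1] = 8 + -1 = 7, A[0][1] + B[1][1] = 0 + 5 = 5, A[0][2] + B[2][1] = 2 + 1 = 3) = 3 (attained at k = 2)
  C[0][2] = min over k of (A[0][0] + B[0][2] = 8 + 0 = 8, A[0][1] + B[1][2] = 0 + 0 = 0, A[0][2] + B[2][2] = 2 + -2 = 0) = 0 (attained at k = 1)
  C[1][0] = min over k of (A[1][0] + B[0][0] = 0 + 0 = 0, A[1][1] + B[1][0] = 10 + -5 = 5, A[1][2] + B[2][0] = 2 + 6 = 8) = 0 (attained at k = 0)
  C[1][1] = min over k of (A[1][0] + B[0][1] = 0 + -1 = -1, A[1][1] + B[1][1] = 10 + 5 = 15, A[1][2] + B[2][1] = 2 + 1 = 3) = -1 (attained at k = 0)
  C[1][2] = min over k of (A[1][0] + B[0][2] = 0 + 0 = 0, A[1][1] + B[1][2] = 10 + 0 = 10, A[1][2] + B[2][2] = 2 + -2 = 0) = 0 (attained at k = 0)
  C[2][0] = min over k of (A[2][0] + B[0][0] = -5 + 0 = -5, A[2][1] + B[1][0] = 1 + -5 = -4, A[2][2] + B[2][0] = -1 + 6 = 5) = -5 (attained at k = 0)
  C[2][1] = min over k of (A[2][0] + B[0][1] = -5 + -1 = -6, A[2][1] + B[1][1] = 1 + 5 = 6, A[2][2] + B[2][1] = -1 + 1 = 0) = -6 (attained at k = 0)
  C[2][2] = min over k of (A[2][0] + B[0][2] = -5 + 0 = -5, A[2][1] + B[1][2] = 1 + 0 = 1, A[2][2] + B[2][2] = -1 + -2 = -3) = -5 (attained at k = 0)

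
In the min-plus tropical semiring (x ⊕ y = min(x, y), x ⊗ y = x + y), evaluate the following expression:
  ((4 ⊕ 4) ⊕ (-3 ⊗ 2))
((4 ⊕ 4) ⊕ (-3 ⊗ 2)) = -1

Expand innermost to outermost. Recall ⊕ takes the minimum of its arguments and ⊗ takes their sum. Working out the expression ((4 ⊕ 4) ⊕ (-3 ⊗ 2)) gives -1.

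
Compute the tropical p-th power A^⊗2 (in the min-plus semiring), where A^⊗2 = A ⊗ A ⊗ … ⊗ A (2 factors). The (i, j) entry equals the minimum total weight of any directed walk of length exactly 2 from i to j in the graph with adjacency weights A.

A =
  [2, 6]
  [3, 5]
A^⊗2 =
  [4, 8]
  [5, 9]

Each entry (A^⊗2)_ij equals the minimum over all length-2 walks i = v_0 → v_1 → … → v_2 = j of Σ_t A[v_t][v_{t+1}]. For example, for (i, j) = (0, 1) we minimise over 2 possible intermediate vertex sequences; the minimum is 8, attained along the walk 0 → 0 → 1.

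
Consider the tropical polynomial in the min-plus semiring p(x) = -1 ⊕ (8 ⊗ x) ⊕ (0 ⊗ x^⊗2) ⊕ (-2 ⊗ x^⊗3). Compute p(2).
p(2) = -1

A tropical monomial a ⊗ x^⊗i evaluates to a + i · x. Evaluating each term at x = 2:
  Term 0 contributes -1 + 0 · 2 = -1
  Term 1 contributes 8 + 1 · 2 = 10
  Term 2 contributes 0 + 2 · 2 = 4
  Term 3 contributes -2 + 3 · 2 = 4
p(2) = ⊕ of these = min[-1, 10, 4, 4] = -1.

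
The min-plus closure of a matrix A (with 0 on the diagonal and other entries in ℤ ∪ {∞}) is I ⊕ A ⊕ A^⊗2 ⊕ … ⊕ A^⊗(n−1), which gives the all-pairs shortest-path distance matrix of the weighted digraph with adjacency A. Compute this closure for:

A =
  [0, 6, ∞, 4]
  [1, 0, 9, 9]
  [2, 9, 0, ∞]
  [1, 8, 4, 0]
Closure =
  [0, 6, 8, 4]
  [1, 0, 9, 5]
  [2, 8, 0, 6]
  [1, 7, 4, 0]

This is the Floyd-Warshall all-pairs shortest-path computation. For each intermediate vertex k = 0, 1, …, 3, update dist[i][j] ← min(dist[i][j], dist[i][k] + dist[k][j]). The final matrix gives, for each (i, j), the minimum total weight of any directed path from i to j (possibly empty when i = j).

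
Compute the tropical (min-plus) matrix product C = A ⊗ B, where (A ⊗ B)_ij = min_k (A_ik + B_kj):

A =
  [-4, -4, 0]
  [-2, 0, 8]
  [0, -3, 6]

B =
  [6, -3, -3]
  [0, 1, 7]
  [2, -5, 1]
A ⊗ B =
  [-4, -7, -7]
  [0, -5, -5]
  [-3, -3, -3]

Apply the min-plus product entry-by-entry:
  C[0][0] = min over k of (A[0][0] + B[0][0] = -4 + 6 = 2, A[0][1] + B[1][0] = -4 + 0 = -4, A[0][2] + B[2][0] = 0 + 2 = 2) = -4 (attained at k = 1)
  C[0][1] = min over k of (A[0][0] + B[0][1] = -4 + -3 = -7, A[0][1] + B[1][1] = -4 + 1 = -3, A[0][2] + B[2][1] = 0 + -5 = -5) = -7 (attained at k = 0)
  C[0][2] = min over k of (A[0][0] + B[0][2] = -4 + -3 = -7, A[0][1] + B[1][2] = -4 + 7 = 3, A[0][2] + B[2][2] = 0 + 1 = 1) = -7 (attained at k = 0)
  C[1][0] = min over k of (A[1][0] + B[0][0] = -2 + 6 = 4, A[1][1] + B[1][0] = 0 + 0 = 0, A[1][2] + B[2][0] = 8 + 2 = 10) = 0 (attained at k = 1)
  C[1][1] = min over k of (A[1][0] + B[0][1] = -2 + -3 = -5, A[1][1] + B[1][1] = 0 + 1 = 1, A[1][2] + B[2][1] = 8 + -5 = 3) = -5 (attained at k = 0)
  C[1][2] = min over k of (A[1][0] + B[0][2] = -2 + -3 = -5, A[1][1] + B[1][2] = 0 + 7 = 7, A[1][2] + B[2][2] = 8 + 1 = 9) = -5 (attained at k = 0)
  C[2][0] = min over k of (A[2][0] + B[0][0] = 0 + 6 = 6, A[2][1] + B[1][0] = -3 + 0 = -3, A[2][2] + B[2][0] = 6 + 2 = 8) = -3 (attained at k = 1)
  C[2][1] = min over k of (A[2][0] + B[0][1] = 0 + -3 = -3, A[2][1] + B[1][1] = -3 + 1 = -2, A[2][2] + B[2][1] = 6 + -5 = 1) = -3 (attained at k = 0)
  C[2][2] = min over k of (A[2][0] + B[0][2] = 0 + -3 = -3, A[2][1] + B[1][2] = -3 + 7 = 4, A[2][2] + B[2][2] = 6 + 1 = 7) = -3 (attained at k = 0)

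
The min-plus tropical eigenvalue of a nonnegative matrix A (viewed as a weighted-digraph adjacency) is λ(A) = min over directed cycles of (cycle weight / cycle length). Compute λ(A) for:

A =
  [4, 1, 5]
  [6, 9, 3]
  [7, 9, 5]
λ(A) = 7/2

Enumerate directed cycles and compute their means (weight / length). Sample:
  cycle 0 → 0: weight = 4, length = 1, mean = 4/1 ≈ 4.000
  cycle 1 → 1: weight = 9, length = 1, mean = 9/1 ≈ 9.000
  cycle 2 → 2: weight = 5, length = 1, mean = 5/1 ≈ 5.000
  cycle 0 → 1 → 0: weight = 7, length = 2, mean = 7/2 ≈ 3.500
  cycle 0 → 2 → 0: weight = 12, length = 2, mean = 12/2 ≈ 6.000
  cycle 1 → 0 → 1: weight = 7, length = 2, mean = 7/2 ≈ 3.500
Minimum mean = 3.500, attained e.g. along the cycle 0 → 1 → 0 with weight 7 and length 2. So λ(A) = 7/2 = 7/2.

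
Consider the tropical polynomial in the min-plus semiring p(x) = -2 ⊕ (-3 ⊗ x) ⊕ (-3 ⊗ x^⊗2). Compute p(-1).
p(-1) = -5

A tropical monomial a ⊗ x^⊗i evaluates to a + i · x. Evaluating each term at x = -1:
  Term 0 contributes -2 + 0 · -1 = -2
  Term 1 contributes -3 + 1 · -1 = -4
  Term 2 contributes -3 + 2 · -1 = -5
p(-1) = ⊕ of these = min[-2, -4, -5] = -5.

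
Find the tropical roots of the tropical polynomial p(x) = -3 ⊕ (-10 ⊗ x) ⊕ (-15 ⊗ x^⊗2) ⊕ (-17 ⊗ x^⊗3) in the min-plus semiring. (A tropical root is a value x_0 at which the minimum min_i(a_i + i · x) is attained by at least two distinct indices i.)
Roots: {2, 5, 7}

Each tropical root is a break point of the lower envelope of the lines y = a_i + i · x (there are 4 lines, with slopes 0, 1, ..., 3). Only the lines that attain the minimum somewhere contribute to roots; other lines are dominated. Here the surviving (envelope) indices are i = 3, i = 2, i = 1, i = 0.
Intersections between consecutive envelope lines give the roots: for adjacent envelope indices i < j the intersection is x = (a_i − a_j) / (j − i). Reading off the sorted break points: {2, 5, 7}.
Verification: at each break x_0, at least two indices attain the minimum of min_i(a_i + i · x_0).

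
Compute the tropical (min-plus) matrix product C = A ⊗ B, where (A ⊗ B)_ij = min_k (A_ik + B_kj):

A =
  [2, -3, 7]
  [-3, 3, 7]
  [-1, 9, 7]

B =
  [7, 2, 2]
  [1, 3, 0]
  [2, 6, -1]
A ⊗ B =
  [-2, 0, -3]
  [4, -1, -1]
  [6, 1, 1]

Apply the min-plus product entry-by-entry:
  C[0][0] = min over k of (A[0][0] + B[0][0] = 2 + 7 = 9, A[0][1] + B[1][0] = -3 + 1 = -2, A[0][2] + B[2][0] = 7 + 2 = 9) = -2 (attained at k = 1)
  C[0][1] = min over k of (A[0][0] + B[0][1] = 2 + 2 = 4, A[0][1] + B[1][1] = -3 + 3 = 0, A[0][2] + B[2][1] = 7 + 6 = 13) = 0 (attained at k = 1)
  C[0][2] = min over k of (A[0][0] + B[0][2] = 2 + 2 = 4, A[0][1] + B[1][2] = -3 + 0 = -3, A[0][2] + B[2][2] = 7 + -1 = 6) = -3 (attained at k = 1)
  C[1][0] = min over k of (A[1][0] + B[0][0] = -3 + 7 = 4, A[1][1] + B[1][0] = 3 + 1 = 4, A[1][2] + B[2][0] = 7 + 2 = 9) = 4 (attained at k = 0)
  C[1][1] = min over k of (A[1][0] + B[0][1] = -3 + 2 = -1, A[1][1] + B[1][1] = 3 + 3 = 6, A[1][2] + B[2][1] = 7 + 6 = 13) = -1 (attained at k = 0)
  C[1][2] = min over k of (A[1][0] + B[0][2] = -3 + 2 = -1, A[1][1] + B[1][2] = 3 + 0 = 3, A[1][2] + B[2][2] = 7 + -1 = 6) = -1 (attained at k = 0)
  C[2][0] = min over k of (A[2][0] + B[0][0] = -1 + 7 = 6, A[2][1] + B[1][0] = 9 + 1 = 10, A[2][2] + B[2][0] = 7 + 2 = 9) = 6 (attained at k = 0)
  C[2][1] = min over k of (A[2][0] + B[0][1] = -1 + 2 = 1, A[2][1] + B[1][1] = 9 + 3 = 12, A[2][2] + B[2][1] = 7 + 6 = 13) = 1 (attained at k = 0)
  C[2][2] = min over k of (A[2][0] + B[0][2] = -1 + 2 = 1, A[2][1] + B[1][2] = 9 + 0 = 9, A[2][2] + B[2][2] = 7 + -1 = 6) = 1 (attained at k = 0)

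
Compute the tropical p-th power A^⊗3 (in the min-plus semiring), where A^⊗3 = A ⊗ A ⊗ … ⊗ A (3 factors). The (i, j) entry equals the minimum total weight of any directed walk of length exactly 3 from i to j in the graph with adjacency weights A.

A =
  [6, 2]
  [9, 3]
A^⊗3 =
  [14, 8]
  [15, 9]

Each entry (A^⊗3)_ij equals the minimum over all length-3 walks i = v_0 → v_1 → … → v_3 = j of Σ_t A[v_t][v_{t+1}]. For example, for (i, j) = (0, 1) we minimise over 4 possible intermediate vertex sequences; the minimum is 8, attained along the walk 0 → 1 → 1 → 1.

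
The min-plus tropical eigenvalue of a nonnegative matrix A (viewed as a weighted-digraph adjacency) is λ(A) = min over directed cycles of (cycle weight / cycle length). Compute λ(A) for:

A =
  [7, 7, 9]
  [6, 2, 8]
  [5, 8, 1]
λ(A) = 1

Enumerate directed cycles and compute their means (weight / length). Sample:
  cycle 0 → 0: weight = 7, length = 1, mean = 7/1 ≈ 7.000
  cycle 1 → 1: weight = 2, length = 1, mean = 2/1 ≈ 2.000
  cycle 2 → 2: weight = 1, length = 1, mean = 1/1 ≈ 1.000
  cycle 0 → 1 → 0: weight = 13, length = 2, mean = 13/2 ≈ 6.500
  cycle 0 → 2 → 0: weight = 14, length = 2, mean = 14/2 ≈ 7.000
  cycle 1 → 0 → 1: weight = 13, length = 2, mean = 13/2 ≈ 6.500
Minimum mean = 1.000, attained e.g. along the cycle 2 → 2 with weight 1 and length 1. So λ(A) = 1/1 = 1.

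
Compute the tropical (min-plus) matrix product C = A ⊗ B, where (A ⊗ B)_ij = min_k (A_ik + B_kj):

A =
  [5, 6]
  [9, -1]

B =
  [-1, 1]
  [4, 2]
A ⊗ B =
  [4, 6]
  [3, 1]

Apply the min-plus product entry-by-entry:
  C[0][0] = min over k of (A[0][0] + B[0][0] = 5 + -1 = 4, A[0][1] + B[1][0] = 6 + 4 = 10) = 4 (attained at k = 0)
  C[0][1] = min over k of (A[0][0] + B[0][1] = 5 + 1 = 6, A[0][1] + B[1][1] = 6 + 2 = 8) = 6 (attained at k = 0)
  C[1][0] = min over k of (A[1][0] + B[0][0] = 9 + -1 = 8, A[1][1] + B[1][0] = -1 + 4 = 3) = 3 (attained at k = 1)
  C[1][1] = min over k of (A[1][0] + B[0][1] = 9 + 1 = 10, A[1][1] + B[1][1] = -1 + 2 = 1) = 1 (attained at k = 1)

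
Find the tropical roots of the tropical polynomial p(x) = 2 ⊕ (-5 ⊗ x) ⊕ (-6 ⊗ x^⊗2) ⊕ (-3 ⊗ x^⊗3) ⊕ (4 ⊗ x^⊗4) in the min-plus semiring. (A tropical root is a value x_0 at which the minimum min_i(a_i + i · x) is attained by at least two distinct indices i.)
Roots: {-7, -3, 1, 7}

Each tropical root is a break point of the lower envelope of the lines y = a_i + i · x (there are 5 lines, with slopes 0, 1, ..., 4). Only the lines that attain the minimum somewhere contribute to roots; other lines are dominated. Here the surviving (envelope) indices are i = 4, i = 3, i = 2, i = 1, i = 0.
Intersections between consecutive envelope lines give the roots: for adjacent envelope indices i < j the intersection is x = (a_i − a_j) / (j − i). Reading off the sorted break points: {-7, -3, 1, 7}.
Verification: at each break x_0, at least two indices attain the minimum of min_i(a_i + i · x_0).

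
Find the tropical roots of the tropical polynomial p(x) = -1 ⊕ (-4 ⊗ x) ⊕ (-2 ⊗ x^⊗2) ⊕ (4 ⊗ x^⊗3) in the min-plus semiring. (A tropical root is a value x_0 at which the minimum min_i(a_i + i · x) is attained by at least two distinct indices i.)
Roots: {-6, -2, 3}

Each tropical root is a break point of the lower envelope of the lines y = a_i + i · x (there are 4 lines, with slopes 0, 1, ..., 3). Only the lines that attain the minimum somewhere contribute to roots; other lines are dominated. Here the surviving (envelope) indices are i = 3, i = 2, i = 1, i = 0.
Intersections between consecutive envelope lines give the roots: for adjacent envelope indices i < j the intersection is x = (a_i − a_j) / (j − i). Reading off the sorted break points: {-6, -2, 3}.
Verification: at each break x_0, at least two indices attain the minimum of min_i(a_i + i · x_0).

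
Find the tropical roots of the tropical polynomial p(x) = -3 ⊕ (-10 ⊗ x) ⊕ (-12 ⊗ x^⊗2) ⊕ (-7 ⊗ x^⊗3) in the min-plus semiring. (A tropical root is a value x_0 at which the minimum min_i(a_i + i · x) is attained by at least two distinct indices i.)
Roots: {-5, 2, 7}

Each tropical root is a break point of the lower envelope of the lines y = a_i + i · x (there are 4 lines, with slopes 0, 1, ..., 3). Only the lines that attain the minimum somewhere contribute to roots; other lines are dominated. Here the surviving (envelope) indices are i = 3, i = 2, i = 1, i = 0.
Intersections between consecutive envelope lines give the roots: for adjacent envelope indices i < j the intersection is x = (a_i − a_j) / (j − i). Reading off the sorted break points: {-5, 2, 7}.
Verification: at each break x_0, at least two indices attain the minimum of min_i(a_i + i · x_0).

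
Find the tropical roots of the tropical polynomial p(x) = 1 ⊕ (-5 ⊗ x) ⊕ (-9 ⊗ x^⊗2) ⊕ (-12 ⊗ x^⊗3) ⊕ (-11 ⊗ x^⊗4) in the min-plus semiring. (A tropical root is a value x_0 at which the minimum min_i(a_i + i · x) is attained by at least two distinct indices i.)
Roots: {-1, 3, 4, 6}

Each tropical root is a break point of the lower envelope of the lines y = a_i + i · x (there are 5 lines, with slopes 0, 1, ..., 4). Only the lines that attain the minimum somewhere contribute to roots; other lines are dominated. Here the surviving (envelope) indices are i = 4, i = 3, i = 2, i = 1, i = 0.
Intersections between consecutive envelope lines give the roots: for adjacent envelope indices i < j the intersection is x = (a_i − a_j) / (j − i). Reading off the sorted break points: {-1, 3, 4, 6}.
Verification: at each break x_0, at least two indices attain the minimum of min_i(a_i + i · x_0).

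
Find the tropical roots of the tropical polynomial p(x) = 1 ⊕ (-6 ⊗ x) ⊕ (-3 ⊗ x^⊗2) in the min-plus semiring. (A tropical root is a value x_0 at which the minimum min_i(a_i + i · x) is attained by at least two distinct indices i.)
Roots: {-3, 7}

Each tropical root is a break point of the lower envelope of the lines y = a_i + i · x (there are 3 lines, with slopes 0, 1, ..., 2). Only the lines that attain the minimum somewhere contribute to roots; other lines are dominated. Here the surviving (envelope) indices are i = 2, i = 1, i = 0.
Intersections between consecutive envelope lines give the roots: for adjacent envelope indices i < j the intersection is x = (a_i − a_j) / (j − i). Reading off the sorted break points: {-3, 7}.
Verification: at each break x_0, at least two indices attain the minimum of min_i(a_i + i · x_0).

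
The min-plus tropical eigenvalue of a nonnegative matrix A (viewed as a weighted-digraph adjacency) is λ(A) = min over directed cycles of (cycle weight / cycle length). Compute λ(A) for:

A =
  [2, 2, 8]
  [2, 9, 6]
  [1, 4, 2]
λ(A) = 2

Enumerate directed cycles and compute their means (weight / length). Sample:
  cycle 0 → 0: weight = 2, length = 1, mean = 2/1 ≈ 2.000
  cycle 1 → 1: weight = 9, length = 1, mean = 9/1 ≈ 9.000
  cycle 2 → 2: weight = 2, length = 1, mean = 2/1 ≈ 2.000
  cycle 0 → 1 → 0: weight = 4, length = 2, mean = 4/2 ≈ 2.000
  cycle 0 → 2 → 0: weight = 9, length = 2, mean = 9/2 ≈ 4.500
  cycle 1 → 0 → 1: weight = 4, length = 2, mean = 4/2 ≈ 2.000
Minimum mean = 2.000, attained e.g. along the cycle 0 → 0 with weight 2 and length 1. So λ(A) = 2/1 = 2.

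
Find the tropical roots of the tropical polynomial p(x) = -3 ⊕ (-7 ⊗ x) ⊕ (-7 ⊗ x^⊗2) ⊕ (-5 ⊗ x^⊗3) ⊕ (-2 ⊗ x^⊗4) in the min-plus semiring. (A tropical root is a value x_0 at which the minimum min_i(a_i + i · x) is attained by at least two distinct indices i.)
Roots: {-3, -2, 0, 4}

Each tropical root is a break point of the lower envelope of the lines y = a_i + i · x (there are 5 lines, with slopes 0, 1, ..., 4). Only the lines that attain the minimum somewhere contribute to roots; other lines are dominated. Here the surviving (envelope) indices are i = 4, i = 3, i = 2, i = 1, i = 0.
Intersections between consecutive envelope lines give the roots: for adjacent envelope indices i < j the intersection is x = (a_i − a_j) / (j − i). Reading off the sorted break points: {-3, -2, 0, 4}.
Verification: at each break x_0, at least two indices attain the minimum of min_i(a_i + i · x_0).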